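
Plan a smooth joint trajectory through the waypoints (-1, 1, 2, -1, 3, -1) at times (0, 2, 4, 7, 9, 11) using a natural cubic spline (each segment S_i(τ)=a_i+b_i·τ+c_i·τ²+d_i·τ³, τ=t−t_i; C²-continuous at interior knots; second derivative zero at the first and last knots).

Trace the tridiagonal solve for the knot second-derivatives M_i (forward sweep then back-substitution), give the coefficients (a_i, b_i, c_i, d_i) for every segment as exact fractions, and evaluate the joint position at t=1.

Δ: Δ0=1, Δ1=1/2, Δ2=-1, Δ3=2, Δ4=-2
row 1: diag=8, rhs=-3; c'=1/4, d'=-3/8
row 2: denom=10−2·1/4=19/2; d'=(-9−2·-3/8)/(19/2)=-33/38
row 3: denom=10−3·6/19=172/19; d'=(18−3·-33/38)/(172/19)=783/344
row 4: denom=8−2·19/86=325/43; d'=(-24−2·783/344)/(325/43)=-4911/1300
back: M4=-4911/1300
back: M3=783/344−19/86·-4911/1300=1011/325
back: M2=-33/38−6/19·1011/325=-1203/650
back: M1=-3/8−1/4·-1203/650=57/650
M: M0=0, M1=57/650, M2=-1203/650, M3=1011/325, M4=-4911/1300, M5=0
seg 0: a=-1, c=M0/2=0, d=(M1−M0)/(6·2)=19/2600, b=Δ0−h0·(2M0+M1)/6=631/650
seg 1: a=1, c=M1/2=57/1300, d=(M2−M1)/(6·2)=-21/130, b=Δ1−h1·(2M1+M2)/6=344/325
seg 2: a=2, c=M2/2=-1203/1300, d=(M3−M2)/(6·3)=43/156, b=Δ2−h2·(2M2+M3)/6=-229/325
seg 3: a=-1, c=M3/2=1011/650, d=(M4−M3)/(6·2)=-597/1040, b=Δ3−h3·(2M3+M4)/6=1541/1300
seg 4: a=3, c=M4/2=-4911/2600, d=(M5−M4)/(6·2)=1637/5200, b=Δ4−h4·(2M4+M5)/6=337/650
t_q=1 → seg 0, τ=1; S=-1+631/650·τ+0·τ²+19/2600·τ³=-57/2600

  seg 0: a=-1 b=631/650 c=0 d=19/2600
  seg 1: a=1 b=344/325 c=57/1300 d=-21/130
  seg 2: a=2 b=-229/325 c=-1203/1300 d=43/156
  seg 3: a=-1 b=1541/1300 c=1011/650 d=-597/1040
  seg 4: a=3 b=337/650 c=-4911/2600 d=1637/5200
S(1) = -57/2600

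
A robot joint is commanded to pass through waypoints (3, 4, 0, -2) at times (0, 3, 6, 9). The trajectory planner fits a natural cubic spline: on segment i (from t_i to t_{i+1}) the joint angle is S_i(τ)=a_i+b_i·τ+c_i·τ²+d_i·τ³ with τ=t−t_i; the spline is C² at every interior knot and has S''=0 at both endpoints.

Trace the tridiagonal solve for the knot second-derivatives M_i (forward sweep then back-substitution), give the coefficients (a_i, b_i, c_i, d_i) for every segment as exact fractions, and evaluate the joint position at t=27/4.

  seg 0: a=3 b=37/45 c=0 d=-22/405
  seg 1: a=4 b=-29/45 c=-22/45 d=7/81
  seg 2: a=0 b=-56/45 c=13/45 d=-13/405
S(27/4) = -251/320

Δ: Δ0=1/3, Δ1=-4/3, Δ2=-2/3
row 1: diag=12, rhs=-10; c'=1/4, d'=-5/6
row 2: denom=12−3·1/4=45/4; d'=(4−3·-5/6)/(45/4)=26/45
back: M2=26/45
back: M1=-5/6−1/4·26/45=-44/45
M: M0=0, M1=-44/45, M2=26/45, M3=0
seg 0: a=3, c=M0/2=0, d=(M1−M0)/(6·3)=-22/405, b=Δ0−h0·(2M0+M1)/6=37/45
seg 1: a=4, c=M1/2=-22/45, d=(M2−M1)/(6·3)=7/81, b=Δ1−h1·(2M1+M2)/6=-29/45
seg 2: a=0, c=M2/2=13/45, d=(M3−M2)/(6·3)=-13/405, b=Δ2−h2·(2M2+M3)/6=-56/45
t_q=27/4 → seg 2, τ=3/4; S=0+-56/45·τ+13/45·τ²+-13/405·τ³=-251/320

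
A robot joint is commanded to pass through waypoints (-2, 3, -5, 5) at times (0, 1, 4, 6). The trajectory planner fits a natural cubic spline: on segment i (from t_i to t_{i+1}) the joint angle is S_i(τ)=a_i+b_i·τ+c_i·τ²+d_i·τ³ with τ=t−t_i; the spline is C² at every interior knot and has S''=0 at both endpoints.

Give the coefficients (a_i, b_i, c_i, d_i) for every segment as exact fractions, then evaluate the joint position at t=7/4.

  seg 0: a=-2 b=1364/213 c=0 d=-299/213
  seg 1: a=3 b=467/213 c=-299/71 d=184/213
  seg 2: a=-5 b=53/213 c=253/71 d=-253/426
S(7/4) = 2999/1136

Δ: Δ0=5, Δ1=-8/3, Δ2=5
row 1: diag=8, rhs=-46; c'=3/8, d'=-23/4
row 2: denom=10−3·3/8=71/8; d'=(46−3·-23/4)/(71/8)=506/71
back: M2=506/71
back: M1=-23/4−3/8·506/71=-598/71
M: M0=0, M1=-598/71, M2=506/71, M3=0
seg 0: a=-2, c=M0/2=0, d=(M1−M0)/(6·1)=-299/213, b=Δ0−h0·(2M0+M1)/6=1364/213
seg 1: a=3, c=M1/2=-299/71, d=(M2−M1)/(6·3)=184/213, b=Δ1−h1·(2M1+M2)/6=467/213
seg 2: a=-5, c=M2/2=253/71, d=(M3−M2)/(6·2)=-253/426, b=Δ2−h2·(2M2+M3)/6=53/213
t_q=7/4 → seg 1, τ=3/4; S=3+467/213·τ+-299/71·τ²+184/213·τ³=2999/1136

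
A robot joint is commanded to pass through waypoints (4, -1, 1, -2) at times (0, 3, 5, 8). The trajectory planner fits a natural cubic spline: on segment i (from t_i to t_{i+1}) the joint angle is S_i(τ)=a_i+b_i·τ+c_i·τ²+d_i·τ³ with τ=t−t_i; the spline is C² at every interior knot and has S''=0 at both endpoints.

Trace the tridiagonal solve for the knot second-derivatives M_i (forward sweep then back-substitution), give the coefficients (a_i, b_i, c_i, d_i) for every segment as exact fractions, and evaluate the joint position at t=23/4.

Δ: Δ0=-5/3, Δ1=1, Δ2=-1
row 1: diag=10, rhs=16; c'=1/5, d'=8/5
row 2: denom=10−2·1/5=48/5; d'=(-12−2·8/5)/(48/5)=-19/12
back: M2=-19/12
back: M1=8/5−1/5·-19/12=23/12
M: M0=0, M1=23/12, M2=-19/12, M3=0
seg 0: a=4, c=M0/2=0, d=(M1−M0)/(6·3)=23/216, b=Δ0−h0·(2M0+M1)/6=-21/8
seg 1: a=-1, c=M1/2=23/24, d=(M2−M1)/(6·2)=-7/24, b=Δ1−h1·(2M1+M2)/6=1/4
seg 2: a=1, c=M2/2=-19/24, d=(M3−M2)/(6·3)=19/216, b=Δ2−h2·(2M2+M3)/6=7/12
t_q=23/4 → seg 2, τ=3/4; S=1+7/12·τ+-19/24·τ²+19/216·τ³=527/512

  seg 0: a=4 b=-21/8 c=0 d=23/216
  seg 1: a=-1 b=1/4 c=23/24 d=-7/24
  seg 2: a=1 b=7/12 c=-19/24 d=19/216
S(23/4) = 527/512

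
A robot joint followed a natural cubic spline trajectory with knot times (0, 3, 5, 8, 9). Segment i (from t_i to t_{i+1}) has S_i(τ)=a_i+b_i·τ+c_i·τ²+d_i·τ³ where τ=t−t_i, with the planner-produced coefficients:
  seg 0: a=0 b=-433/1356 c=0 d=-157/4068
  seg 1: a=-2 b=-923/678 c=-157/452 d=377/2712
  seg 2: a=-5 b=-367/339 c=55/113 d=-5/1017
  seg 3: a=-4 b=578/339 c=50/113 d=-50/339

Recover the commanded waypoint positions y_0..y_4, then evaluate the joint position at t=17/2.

y_0 = S_0(0) = a_0 = 0
y_1 = S_1(0) = a_1 = -2
y_2 = S_2(0) = a_2 = -5
y_3 = S_3(0) = a_3 = -4
y_4 = S_3(1) = -2
t_q=17/2 is in segment 3 (τ=1/2); S_3(τ)=-1381/452

y_0=0 y_1=-2 y_2=-5 y_3=-4 y_4=-2
S(17/2) = -1381/452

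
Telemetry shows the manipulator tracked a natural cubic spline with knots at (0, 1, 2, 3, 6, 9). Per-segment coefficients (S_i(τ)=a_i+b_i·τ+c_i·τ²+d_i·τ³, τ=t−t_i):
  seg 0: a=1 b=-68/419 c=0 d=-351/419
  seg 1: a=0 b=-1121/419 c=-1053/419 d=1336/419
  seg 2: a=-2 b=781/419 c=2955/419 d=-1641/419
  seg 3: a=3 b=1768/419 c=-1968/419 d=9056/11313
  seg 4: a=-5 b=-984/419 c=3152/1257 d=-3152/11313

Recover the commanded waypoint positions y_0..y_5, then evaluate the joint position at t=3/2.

y_0=1 y_1=0 y_2=-2 y_3=3 y_4=-5 y_5=3
S(3/2) = -2627/1676

y_0 = S_0(0) = a_0 = 1
y_1 = S_1(0) = a_1 = 0
y_2 = S_2(0) = a_2 = -2
y_3 = S_3(0) = a_3 = 3
y_4 = S_4(0) = a_4 = -5
y_5 = S_4(3) = 3
t_q=3/2 is in segment 1 (τ=1/2); S_1(τ)=-2627/1676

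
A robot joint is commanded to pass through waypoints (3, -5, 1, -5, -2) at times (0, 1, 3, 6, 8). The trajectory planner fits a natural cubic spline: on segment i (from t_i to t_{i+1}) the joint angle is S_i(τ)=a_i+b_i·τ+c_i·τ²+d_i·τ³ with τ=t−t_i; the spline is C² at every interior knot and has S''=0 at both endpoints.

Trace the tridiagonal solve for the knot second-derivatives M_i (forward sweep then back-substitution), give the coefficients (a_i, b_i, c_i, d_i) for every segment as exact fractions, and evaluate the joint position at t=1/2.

  seg 0: a=3 b=-235/23 c=0 d=51/23
  seg 1: a=-5 b=-82/23 c=153/23 d=-155/92
  seg 2: a=1 b=65/23 c=-159/46 d=85/138
  seg 3: a=-5 b=-59/46 c=48/23 d=-8/23
S(1/2) = -337/184

Δ: Δ0=-8, Δ1=3, Δ2=-2, Δ3=3/2
row 1: diag=6, rhs=66; c'=1/3, d'=11
row 2: denom=10−2·1/3=28/3; d'=(-30−2·11)/(28/3)=-39/7
row 3: denom=10−3·9/28=253/28; d'=(21−3·-39/7)/(253/28)=96/23
back: M3=96/23
back: M2=-39/7−9/28·96/23=-159/23
back: M1=11−1/3·-159/23=306/23
M: M0=0, M1=306/23, M2=-159/23, M3=96/23, M4=0
seg 0: a=3, c=M0/2=0, d=(M1−M0)/(6·1)=51/23, b=Δ0−h0·(2M0+M1)/6=-235/23
seg 1: a=-5, c=M1/2=153/23, d=(M2−M1)/(6·2)=-155/92, b=Δ1−h1·(2M1+M2)/6=-82/23
seg 2: a=1, c=M2/2=-159/46, d=(M3−M2)/(6·3)=85/138, b=Δ2−h2·(2M2+M3)/6=65/23
seg 3: a=-5, c=M3/2=48/23, d=(M4−M3)/(6·2)=-8/23, b=Δ3−h3·(2M3+M4)/6=-59/46
t_q=1/2 → seg 0, τ=1/2; S=3+-235/23·τ+0·τ²+51/23·τ³=-337/184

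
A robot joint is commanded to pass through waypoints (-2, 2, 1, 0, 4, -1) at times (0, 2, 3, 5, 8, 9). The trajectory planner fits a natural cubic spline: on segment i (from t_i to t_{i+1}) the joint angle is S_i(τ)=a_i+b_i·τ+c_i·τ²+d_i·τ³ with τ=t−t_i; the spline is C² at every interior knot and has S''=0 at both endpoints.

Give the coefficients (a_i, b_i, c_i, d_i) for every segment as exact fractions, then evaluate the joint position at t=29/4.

  seg 0: a=-2 b=20659/6879 c=0 d=-6901/27516
  seg 1: a=2 b=-44/6879 c=-6901/4586 d=7033/13758
  seg 2: a=1 b=-20395/13758 c=66/2293 d=3181/13758
  seg 3: a=0 b=19361/13758 c=3247/2293 d=-6607/13758
  seg 4: a=4 b=-21068/6879 c=-13327/4586 d=13327/13758
S(29/4) = 1427883/293504

Δ: Δ0=2, Δ1=-1, Δ2=-1/2, Δ3=4/3, Δ4=-5
row 1: diag=6, rhs=-18; c'=1/6, d'=-3
row 2: denom=6−1·1/6=35/6; d'=(3−1·-3)/(35/6)=36/35
row 3: denom=10−2·12/35=326/35; d'=(11−2·36/35)/(326/35)=313/326
row 4: denom=8−3·105/326=2293/326; d'=(-38−3·313/326)/(2293/326)=-13327/2293
back: M4=-13327/2293
back: M3=313/326−105/326·-13327/2293=6494/2293
back: M2=36/35−12/35·6494/2293=132/2293
back: M1=-3−1/6·132/2293=-6901/2293
M: M0=0, M1=-6901/2293, M2=132/2293, M3=6494/2293, M4=-13327/2293, M5=0
seg 0: a=-2, c=M0/2=0, d=(M1−M0)/(6·2)=-6901/27516, b=Δ0−h0·(2M0+M1)/6=20659/6879
seg 1: a=2, c=M1/2=-6901/4586, d=(M2−M1)/(6·1)=7033/13758, b=Δ1−h1·(2M1+M2)/6=-44/6879
seg 2: a=1, c=M2/2=66/2293, d=(M3−M2)/(6·2)=3181/13758, b=Δ2−h2·(2M2+M3)/6=-20395/13758
seg 3: a=0, c=M3/2=3247/2293, d=(M4−M3)/(6·3)=-6607/13758, b=Δ3−h3·(2M3+M4)/6=19361/13758
seg 4: a=4, c=M4/2=-13327/4586, d=(M5−M4)/(6·1)=13327/13758, b=Δ4−h4·(2M4+M5)/6=-21068/6879
t_q=29/4 → seg 3, τ=9/4; S=0+19361/13758·τ+3247/2293·τ²+-6607/13758·τ³=1427883/293504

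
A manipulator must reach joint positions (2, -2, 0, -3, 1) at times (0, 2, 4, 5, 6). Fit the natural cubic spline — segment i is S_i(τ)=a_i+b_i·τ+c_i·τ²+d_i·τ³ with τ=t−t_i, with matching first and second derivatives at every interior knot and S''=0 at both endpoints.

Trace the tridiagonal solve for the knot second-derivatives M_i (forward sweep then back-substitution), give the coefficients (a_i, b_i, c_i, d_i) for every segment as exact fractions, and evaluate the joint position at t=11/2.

Δ: Δ0=-2, Δ1=1, Δ2=-3, Δ3=4
row 1: diag=8, rhs=18; c'=1/4, d'=9/4
row 2: denom=6−2·1/4=11/2; d'=(-24−2·9/4)/(11/2)=-57/11
row 3: denom=4−1·2/11=42/11; d'=(42−1·-57/11)/(42/11)=173/14
back: M3=173/14
back: M2=-57/11−2/11·173/14=-52/7
back: M1=9/4−1/4·-52/7=115/28
M: M0=0, M1=115/28, M2=-52/7, M3=173/14, M4=0
seg 0: a=2, c=M0/2=0, d=(M1−M0)/(6·2)=115/336, b=Δ0−h0·(2M0+M1)/6=-283/84
seg 1: a=-2, c=M1/2=115/56, d=(M2−M1)/(6·2)=-323/336, b=Δ1−h1·(2M1+M2)/6=31/42
seg 2: a=0, c=M2/2=-26/7, d=(M3−M2)/(6·1)=277/84, b=Δ2−h2·(2M2+M3)/6=-31/12
seg 3: a=-3, c=M3/2=173/28, d=(M4−M3)/(6·1)=-173/84, b=Δ3−h3·(2M3+M4)/6=-5/42
t_q=11/2 → seg 3, τ=1/2; S=-3+-5/42·τ+173/28·τ²+-173/84·τ³=-397/224

  seg 0: a=2 b=-283/84 c=0 d=115/336
  seg 1: a=-2 b=31/42 c=115/56 d=-323/336
  seg 2: a=0 b=-31/12 c=-26/7 d=277/84
  seg 3: a=-3 b=-5/42 c=173/28 d=-173/84
S(11/2) = -397/224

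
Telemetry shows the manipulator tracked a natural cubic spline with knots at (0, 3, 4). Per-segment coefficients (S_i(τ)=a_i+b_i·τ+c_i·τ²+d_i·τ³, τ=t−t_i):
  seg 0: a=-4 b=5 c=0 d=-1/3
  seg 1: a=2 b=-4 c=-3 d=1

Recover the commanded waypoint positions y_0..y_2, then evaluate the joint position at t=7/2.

y_0=-4 y_1=2 y_2=-4
S(7/2) = -5/8

y_0 = S_0(0) = a_0 = -4
y_1 = S_1(0) = a_1 = 2
y_2 = S_1(1) = -4
t_q=7/2 is in segment 1 (τ=1/2); S_1(τ)=-5/8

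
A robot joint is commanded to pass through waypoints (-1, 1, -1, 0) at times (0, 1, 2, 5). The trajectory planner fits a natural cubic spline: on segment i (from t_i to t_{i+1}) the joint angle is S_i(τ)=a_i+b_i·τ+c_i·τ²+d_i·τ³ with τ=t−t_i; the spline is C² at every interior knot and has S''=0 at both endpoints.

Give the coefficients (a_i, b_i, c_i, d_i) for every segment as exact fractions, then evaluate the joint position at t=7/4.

  seg 0: a=-1 b=289/93 c=0 d=-103/93
  seg 1: a=1 b=-20/93 c=-103/31 d=143/93
  seg 2: a=-1 b=-209/93 c=40/31 d=-40/279
S(7/4) = -757/1984

Δ: Δ0=2, Δ1=-2, Δ2=1/3
row 1: diag=4, rhs=-24; c'=1/4, d'=-6
row 2: denom=8−1·1/4=31/4; d'=(14−1·-6)/(31/4)=80/31
back: M2=80/31
back: M1=-6−1/4·80/31=-206/31
M: M0=0, M1=-206/31, M2=80/31, M3=0
seg 0: a=-1, c=M0/2=0, d=(M1−M0)/(6·1)=-103/93, b=Δ0−h0·(2M0+M1)/6=289/93
seg 1: a=1, c=M1/2=-103/31, d=(M2−M1)/(6·1)=143/93, b=Δ1−h1·(2M1+M2)/6=-20/93
seg 2: a=-1, c=M2/2=40/31, d=(M3−M2)/(6·3)=-40/279, b=Δ2−h2·(2M2+M3)/6=-209/93
t_q=7/4 → seg 1, τ=3/4; S=1+-20/93·τ+-103/31·τ²+143/93·τ³=-757/1984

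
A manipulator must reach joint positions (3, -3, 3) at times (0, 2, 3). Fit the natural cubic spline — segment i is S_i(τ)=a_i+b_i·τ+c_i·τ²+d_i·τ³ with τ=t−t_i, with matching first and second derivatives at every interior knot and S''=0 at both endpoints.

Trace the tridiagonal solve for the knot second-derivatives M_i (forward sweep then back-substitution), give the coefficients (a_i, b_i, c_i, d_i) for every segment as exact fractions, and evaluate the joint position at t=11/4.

Δ: Δ0=-3, Δ1=6
row 1: diag=6, rhs=54; c'=1/6, d'=9
back: M1=9
M: M0=0, M1=9, M2=0
seg 0: a=3, c=M0/2=0, d=(M1−M0)/(6·2)=3/4, b=Δ0−h0·(2M0+M1)/6=-6
seg 1: a=-3, c=M1/2=9/2, d=(M2−M1)/(6·1)=-3/2, b=Δ1−h1·(2M1+M2)/6=3
t_q=11/4 → seg 1, τ=3/4; S=-3+3·τ+9/2·τ²+-3/2·τ³=147/128

  seg 0: a=3 b=-6 c=0 d=3/4
  seg 1: a=-3 b=3 c=9/2 d=-3/2
S(11/4) = 147/128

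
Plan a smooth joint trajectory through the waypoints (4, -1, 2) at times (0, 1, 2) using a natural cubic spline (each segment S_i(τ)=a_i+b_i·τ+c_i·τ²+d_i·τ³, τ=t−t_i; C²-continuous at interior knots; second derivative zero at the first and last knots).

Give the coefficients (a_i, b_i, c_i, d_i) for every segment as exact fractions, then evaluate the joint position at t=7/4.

  seg 0: a=4 b=-7 c=0 d=2
  seg 1: a=-1 b=-1 c=6 d=-2
S(7/4) = 25/32

Δ: Δ0=-5, Δ1=3
row 1: diag=4, rhs=48; c'=1/4, d'=12
back: M1=12
M: M0=0, M1=12, M2=0
seg 0: a=4, c=M0/2=0, d=(M1−M0)/(6·1)=2, b=Δ0−h0·(2M0+M1)/6=-7
seg 1: a=-1, c=M1/2=6, d=(M2−M1)/(6·1)=-2, b=Δ1−h1·(2M1+M2)/6=-1
t_q=7/4 → seg 1, τ=3/4; S=-1+-1·τ+6·τ²+-2·τ³=25/32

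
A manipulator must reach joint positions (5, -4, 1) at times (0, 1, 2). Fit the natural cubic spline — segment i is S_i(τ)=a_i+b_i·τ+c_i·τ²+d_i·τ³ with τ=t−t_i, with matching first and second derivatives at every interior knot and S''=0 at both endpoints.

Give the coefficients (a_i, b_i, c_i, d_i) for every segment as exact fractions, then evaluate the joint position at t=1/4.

  seg 0: a=5 b=-25/2 c=0 d=7/2
  seg 1: a=-4 b=-2 c=21/2 d=-7/2
S(1/4) = 247/128

Δ: Δ0=-9, Δ1=5
row 1: diag=4, rhs=84; c'=1/4, d'=21
back: M1=21
M: M0=0, M1=21, M2=0
seg 0: a=5, c=M0/2=0, d=(M1−M0)/(6·1)=7/2, b=Δ0−h0·(2M0+M1)/6=-25/2
seg 1: a=-4, c=M1/2=21/2, d=(M2−M1)/(6·1)=-7/2, b=Δ1−h1·(2M1+M2)/6=-2
t_q=1/4 → seg 0, τ=1/4; S=5+-25/2·τ+0·τ²+7/2·τ³=247/128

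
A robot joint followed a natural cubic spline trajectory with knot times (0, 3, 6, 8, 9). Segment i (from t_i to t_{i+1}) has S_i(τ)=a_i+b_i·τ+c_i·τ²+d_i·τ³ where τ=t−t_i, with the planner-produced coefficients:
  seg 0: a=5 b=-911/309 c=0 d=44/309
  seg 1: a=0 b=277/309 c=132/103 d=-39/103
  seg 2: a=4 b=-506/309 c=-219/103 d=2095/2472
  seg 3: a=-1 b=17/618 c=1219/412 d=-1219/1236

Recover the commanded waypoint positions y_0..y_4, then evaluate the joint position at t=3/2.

y_0 = S_0(0) = a_0 = 5
y_1 = S_1(0) = a_1 = 0
y_2 = S_2(0) = a_2 = 4
y_3 = S_3(0) = a_3 = -1
y_4 = S_3(1) = 1
t_q=3/2 is in segment 0 (τ=3/2); S_0(τ)=109/103

y_0=5 y_1=0 y_2=4 y_3=-1 y_4=1
S(3/2) = 109/103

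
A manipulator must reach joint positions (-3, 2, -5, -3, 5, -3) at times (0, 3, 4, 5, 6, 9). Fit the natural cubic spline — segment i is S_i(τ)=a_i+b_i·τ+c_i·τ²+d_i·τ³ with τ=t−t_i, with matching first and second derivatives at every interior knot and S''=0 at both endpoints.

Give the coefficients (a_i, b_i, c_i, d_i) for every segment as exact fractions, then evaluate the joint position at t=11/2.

Δ: Δ0=5/3, Δ1=-7, Δ2=2, Δ3=8, Δ4=-8/3
row 1: diag=8, rhs=-52; c'=1/8, d'=-13/2
row 2: denom=4−1·1/8=31/8; d'=(54−1·-13/2)/(31/8)=484/31
row 3: denom=4−1·8/31=116/31; d'=(36−1·484/31)/(116/31)=158/29
row 4: denom=8−1·31/116=897/116; d'=(-64−1·158/29)/(897/116)=-8056/897
back: M4=-8056/897
back: M3=158/29−31/116·-8056/897=7040/897
back: M2=484/31−8/31·7040/897=12188/897
back: M1=-13/2−1/8·12188/897=-7354/897
M: M0=0, M1=-7354/897, M2=12188/897, M3=7040/897, M4=-8056/897, M5=0
seg 0: a=-3, c=M0/2=0, d=(M1−M0)/(6·3)=-3677/8073, b=Δ0−h0·(2M0+M1)/6=1724/299
seg 1: a=2, c=M1/2=-3677/897, d=(M2−M1)/(6·1)=3257/897, b=Δ1−h1·(2M1+M2)/6=-1953/299
seg 2: a=-5, c=M2/2=6094/897, d=(M3−M2)/(6·1)=-22/23, b=Δ2−h2·(2M2+M3)/6=-3442/897
seg 3: a=-3, c=M3/2=3520/897, d=(M4−M3)/(6·1)=-2516/897, b=Δ3−h3·(2M3+M4)/6=6172/897
seg 4: a=5, c=M4/2=-4028/897, d=(M5−M4)/(6·3)=4028/8073, b=Δ4−h4·(2M4+M5)/6=1888/299
t_q=11/2 → seg 3, τ=1/2; S=-3+6172/897·τ+3520/897·τ²+-2516/897·τ³=1921/1794

  seg 0: a=-3 b=1724/299 c=0 d=-3677/8073
  seg 1: a=2 b=-1953/299 c=-3677/897 d=3257/897
  seg 2: a=-5 b=-3442/897 c=6094/897 d=-22/23
  seg 3: a=-3 b=6172/897 c=3520/897 d=-2516/897
  seg 4: a=5 b=1888/299 c=-4028/897 d=4028/8073
S(11/2) = 1921/1794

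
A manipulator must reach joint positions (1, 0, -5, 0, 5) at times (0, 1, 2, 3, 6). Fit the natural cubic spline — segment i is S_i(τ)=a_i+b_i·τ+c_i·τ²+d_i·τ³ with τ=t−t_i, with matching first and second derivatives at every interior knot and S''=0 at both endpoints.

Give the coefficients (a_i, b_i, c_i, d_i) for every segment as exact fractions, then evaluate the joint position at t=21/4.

  seg 0: a=1 b=137/174 c=0 d=-311/174
  seg 1: a=0 b=-398/87 c=-311/58 d=859/174
  seg 2: a=-5 b=-85/174 c=274/29 d=-689/174
  seg 3: a=0 b=568/87 c=-141/58 d=47/174
S(21/4) = 20265/3712

Δ: Δ0=-1, Δ1=-5, Δ2=5, Δ3=5/3
row 1: diag=4, rhs=-24; c'=1/4, d'=-6
row 2: denom=4−1·1/4=15/4; d'=(60−1·-6)/(15/4)=88/5
row 3: denom=8−1·4/15=116/15; d'=(-20−1·88/5)/(116/15)=-141/29
back: M3=-141/29
back: M2=88/5−4/15·-141/29=548/29
back: M1=-6−1/4·548/29=-311/29
M: M0=0, M1=-311/29, M2=548/29, M3=-141/29, M4=0
seg 0: a=1, c=M0/2=0, d=(M1−M0)/(6·1)=-311/174, b=Δ0−h0·(2M0+M1)/6=137/174
seg 1: a=0, c=M1/2=-311/58, d=(M2−M1)/(6·1)=859/174, b=Δ1−h1·(2M1+M2)/6=-398/87
seg 2: a=-5, c=M2/2=274/29, d=(M3−M2)/(6·1)=-689/174, b=Δ2−h2·(2M2+M3)/6=-85/174
seg 3: a=0, c=M3/2=-141/58, d=(M4−M3)/(6·3)=47/174, b=Δ3−h3·(2M3+M4)/6=568/87
t_q=21/4 → seg 3, τ=9/4; S=0+568/87·τ+-141/58·τ²+47/174·τ³=20265/3712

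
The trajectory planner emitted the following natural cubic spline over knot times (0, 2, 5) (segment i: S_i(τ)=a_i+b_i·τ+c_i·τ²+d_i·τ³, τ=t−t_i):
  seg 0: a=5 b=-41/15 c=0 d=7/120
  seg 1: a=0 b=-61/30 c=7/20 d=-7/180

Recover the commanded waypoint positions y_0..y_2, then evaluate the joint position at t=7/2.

y_0=5 y_1=0 y_2=-4
S(7/2) = -383/160

y_0 = S_0(0) = a_0 = 5
y_1 = S_1(0) = a_1 = 0
y_2 = S_1(3) = -4
t_q=7/2 is in segment 1 (τ=3/2); S_1(τ)=-383/160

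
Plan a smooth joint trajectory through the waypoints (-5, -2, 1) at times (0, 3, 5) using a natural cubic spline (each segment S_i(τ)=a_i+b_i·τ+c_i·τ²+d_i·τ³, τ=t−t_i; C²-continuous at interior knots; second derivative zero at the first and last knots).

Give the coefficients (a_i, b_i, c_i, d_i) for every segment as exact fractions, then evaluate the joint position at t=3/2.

  seg 0: a=-5 b=17/20 c=0 d=1/60
  seg 1: a=-2 b=13/10 c=3/20 d=-1/40
S(3/2) = -587/160

Δ: Δ0=1, Δ1=3/2
row 1: diag=10, rhs=3; c'=1/5, d'=3/10
back: M1=3/10
M: M0=0, M1=3/10, M2=0
seg 0: a=-5, c=M0/2=0, d=(M1−M0)/(6·3)=1/60, b=Δ0−h0·(2M0+M1)/6=17/20
seg 1: a=-2, c=M1/2=3/20, d=(M2−M1)/(6·2)=-1/40, b=Δ1−h1·(2M1+M2)/6=13/10
t_q=3/2 → seg 0, τ=3/2; S=-5+17/20·τ+0·τ²+1/60·τ³=-587/160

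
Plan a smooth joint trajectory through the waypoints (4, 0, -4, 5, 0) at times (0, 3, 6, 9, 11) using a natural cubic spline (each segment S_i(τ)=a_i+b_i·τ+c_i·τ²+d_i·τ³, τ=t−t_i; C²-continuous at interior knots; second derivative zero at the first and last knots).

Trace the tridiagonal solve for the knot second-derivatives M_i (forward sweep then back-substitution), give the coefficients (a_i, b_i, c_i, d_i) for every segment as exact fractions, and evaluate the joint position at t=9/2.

  seg 0: a=4 b=-745/828 c=0 d=-359/7452
  seg 1: a=0 b=-911/414 c=-359/828 d=1795/7452
  seg 2: a=-4 b=1409/828 c=359/207 d=-3233/7452
  seg 3: a=5 b=163/414 c=-599/276 d=599/1656
S(9/2) = -2549/736

Δ: Δ0=-4/3, Δ1=-4/3, Δ2=3, Δ3=-5/2
row 1: diag=12, rhs=0; c'=1/4, d'=0
row 2: denom=12−3·1/4=45/4; d'=(26−3·0)/(45/4)=104/45
row 3: denom=10−3·4/15=46/5; d'=(-33−3·104/45)/(46/5)=-599/138
back: M3=-599/138
back: M2=104/45−4/15·-599/138=718/207
back: M1=0−1/4·718/207=-359/414
M: M0=0, M1=-359/414, M2=718/207, M3=-599/138, M4=0
seg 0: a=4, c=M0/2=0, d=(M1−M0)/(6·3)=-359/7452, b=Δ0−h0·(2M0+M1)/6=-745/828
seg 1: a=0, c=M1/2=-359/828, d=(M2−M1)/(6·3)=1795/7452, b=Δ1−h1·(2M1+M2)/6=-911/414
seg 2: a=-4, c=M2/2=359/207, d=(M3−M2)/(6·3)=-3233/7452, b=Δ2−h2·(2M2+M3)/6=1409/828
seg 3: a=5, c=M3/2=-599/276, d=(M4−M3)/(6·2)=599/1656, b=Δ3−h3·(2M3+M4)/6=163/414
t_q=9/2 → seg 1, τ=3/2; S=0+-911/414·τ+-359/828·τ²+1795/7452·τ³=-2549/736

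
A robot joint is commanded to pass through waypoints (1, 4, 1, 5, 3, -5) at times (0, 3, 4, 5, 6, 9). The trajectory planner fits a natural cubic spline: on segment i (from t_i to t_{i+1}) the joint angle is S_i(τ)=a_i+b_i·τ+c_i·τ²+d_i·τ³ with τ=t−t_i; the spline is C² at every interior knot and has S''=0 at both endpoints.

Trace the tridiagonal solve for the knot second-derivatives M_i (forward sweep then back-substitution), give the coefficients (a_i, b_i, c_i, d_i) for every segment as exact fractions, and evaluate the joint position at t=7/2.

  seg 0: a=1 b=134/39 c=0 d=-95/351
  seg 1: a=4 b=-151/39 c=-95/39 d=43/13
  seg 2: a=1 b=46/39 c=292/39 d=-14/3
  seg 3: a=5 b=28/13 c=-254/39 d=92/39
  seg 4: a=3 b=-148/39 c=22/39 d=-22/351
S(7/2) = 583/312

Δ: Δ0=1, Δ1=-3, Δ2=4, Δ3=-2, Δ4=-8/3
row 1: diag=8, rhs=-24; c'=1/8, d'=-3
row 2: denom=4−1·1/8=31/8; d'=(42−1·-3)/(31/8)=360/31
row 3: denom=4−1·8/31=116/31; d'=(-36−1·360/31)/(116/31)=-369/29
row 4: denom=8−1·31/116=897/116; d'=(-4−1·-369/29)/(897/116)=44/39
back: M4=44/39
back: M3=-369/29−31/116·44/39=-508/39
back: M2=360/31−8/31·-508/39=584/39
back: M1=-3−1/8·584/39=-190/39
M: M0=0, M1=-190/39, M2=584/39, M3=-508/39, M4=44/39, M5=0
seg 0: a=1, c=M0/2=0, d=(M1−M0)/(6·3)=-95/351, b=Δ0−h0·(2M0+M1)/6=134/39
seg 1: a=4, c=M1/2=-95/39, d=(M2−M1)/(6·1)=43/13, b=Δ1−h1·(2M1+M2)/6=-151/39
seg 2: a=1, c=M2/2=292/39, d=(M3−M2)/(6·1)=-14/3, b=Δ2−h2·(2M2+M3)/6=46/39
seg 3: a=5, c=M3/2=-254/39, d=(M4−M3)/(6·1)=92/39, b=Δ3−h3·(2M3+M4)/6=28/13
seg 4: a=3, c=M4/2=22/39, d=(M5−M4)/(6·3)=-22/351, b=Δ4−h4·(2M4+M5)/6=-148/39
t_q=7/2 → seg 1, τ=1/2; S=4+-151/39·τ+-95/39·τ²+43/13·τ³=583/312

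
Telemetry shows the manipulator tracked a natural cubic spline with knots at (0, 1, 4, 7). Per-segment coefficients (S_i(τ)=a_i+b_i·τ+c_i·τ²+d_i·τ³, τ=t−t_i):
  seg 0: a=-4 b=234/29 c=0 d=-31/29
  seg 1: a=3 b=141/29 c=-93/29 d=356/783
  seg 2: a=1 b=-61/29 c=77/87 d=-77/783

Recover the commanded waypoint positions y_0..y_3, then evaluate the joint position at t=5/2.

y_0=-4 y_1=3 y_2=1 y_3=0
S(5/2) = 535/116

y_0 = S_0(0) = a_0 = -4
y_1 = S_1(0) = a_1 = 3
y_2 = S_2(0) = a_2 = 1
y_3 = S_2(3) = 0
t_q=5/2 is in segment 1 (τ=3/2); S_1(τ)=535/116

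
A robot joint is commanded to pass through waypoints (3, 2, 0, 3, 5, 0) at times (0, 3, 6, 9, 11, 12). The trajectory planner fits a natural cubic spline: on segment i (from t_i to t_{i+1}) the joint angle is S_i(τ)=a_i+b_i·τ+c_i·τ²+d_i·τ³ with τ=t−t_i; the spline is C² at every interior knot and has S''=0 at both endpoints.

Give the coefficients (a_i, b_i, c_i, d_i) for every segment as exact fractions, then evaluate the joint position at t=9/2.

Δ: Δ0=-1/3, Δ1=-2/3, Δ2=1, Δ3=1, Δ4=-5
row 1: diag=12, rhs=-2; c'=1/4, d'=-1/6
row 2: denom=12−3·1/4=45/4; d'=(10−3·-1/6)/(45/4)=14/15
row 3: denom=10−3·4/15=46/5; d'=(0−3·14/15)/(46/5)=-7/23
row 4: denom=6−2·5/23=128/23; d'=(-36−2·-7/23)/(128/23)=-407/64
back: M4=-407/64
back: M3=-7/23−5/23·-407/64=69/64
back: M2=14/15−4/15·69/64=31/48
back: M1=-1/6−1/4·31/48=-21/64
M: M0=0, M1=-21/64, M2=31/48, M3=69/64, M4=-407/64, M5=0
seg 0: a=3, c=M0/2=0, d=(M1−M0)/(6·3)=-7/384, b=Δ0−h0·(2M0+M1)/6=-65/384
seg 1: a=2, c=M1/2=-21/128, d=(M2−M1)/(6·3)=187/3456, b=Δ1−h1·(2M1+M2)/6=-127/192
seg 2: a=0, c=M2/2=31/96, d=(M3−M2)/(6·3)=83/3456, b=Δ2−h2·(2M2+M3)/6=-71/384
seg 3: a=3, c=M3/2=69/128, d=(M4−M3)/(6·2)=-119/192, b=Δ3−h3·(2M3+M4)/6=461/192
seg 4: a=5, c=M4/2=-407/128, d=(M5−M4)/(6·1)=407/384, b=Δ4−h4·(2M4+M5)/6=-553/192
t_q=9/2 → seg 1, τ=3/2; S=2+-127/192·τ+-21/128·τ²+187/3456·τ³=841/1024

  seg 0: a=3 b=-65/384 c=0 d=-7/384
  seg 1: a=2 b=-127/192 c=-21/128 d=187/3456
  seg 2: a=0 b=-71/384 c=31/96 d=83/3456
  seg 3: a=3 b=461/192 c=69/128 d=-119/192
  seg 4: a=5 b=-553/192 c=-407/128 d=407/384
S(9/2) = 841/1024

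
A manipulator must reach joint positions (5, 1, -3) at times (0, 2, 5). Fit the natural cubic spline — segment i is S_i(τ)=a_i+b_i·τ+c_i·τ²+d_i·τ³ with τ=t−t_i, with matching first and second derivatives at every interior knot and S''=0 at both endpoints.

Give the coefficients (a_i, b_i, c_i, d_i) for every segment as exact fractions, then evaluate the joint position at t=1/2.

  seg 0: a=5 b=-32/15 c=0 d=1/30
  seg 1: a=1 b=-26/15 c=1/5 d=-1/45
S(1/2) = 63/16

Δ: Δ0=-2, Δ1=-4/3
row 1: diag=10, rhs=4; c'=3/10, d'=2/5
back: M1=2/5
M: M0=0, M1=2/5, M2=0
seg 0: a=5, c=M0/2=0, d=(M1−M0)/(6·2)=1/30, b=Δ0−h0·(2M0+M1)/6=-32/15
seg 1: a=1, c=M1/2=1/5, d=(M2−M1)/(6·3)=-1/45, b=Δ1−h1·(2M1+M2)/6=-26/15
t_q=1/2 → seg 0, τ=1/2; S=5+-32/15·τ+0·τ²+1/30·τ³=63/16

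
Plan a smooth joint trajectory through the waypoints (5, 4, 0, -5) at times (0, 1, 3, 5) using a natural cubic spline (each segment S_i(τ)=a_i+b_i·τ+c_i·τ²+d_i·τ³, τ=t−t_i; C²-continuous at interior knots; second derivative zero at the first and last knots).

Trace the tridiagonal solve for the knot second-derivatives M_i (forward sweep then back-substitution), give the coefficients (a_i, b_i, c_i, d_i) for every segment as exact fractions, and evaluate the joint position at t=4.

  seg 0: a=5 b=-37/44 c=0 d=-7/44
  seg 1: a=4 b=-29/22 c=-21/44 d=3/44
  seg 2: a=0 b=-53/22 c=-3/44 d=1/88
S(4) = -217/88

Δ: Δ0=-1, Δ1=-2, Δ2=-5/2
row 1: diag=6, rhs=-6; c'=1/3, d'=-1
row 2: denom=8−2·1/3=22/3; d'=(-3−2·-1)/(22/3)=-3/22
back: M2=-3/22
back: M1=-1−1/3·-3/22=-21/22
M: M0=0, M1=-21/22, M2=-3/22, M3=0
seg 0: a=5, c=M0/2=0, d=(M1−M0)/(6·1)=-7/44, b=Δ0−h0·(2M0+M1)/6=-37/44
seg 1: a=4, c=M1/2=-21/44, d=(M2−M1)/(6·2)=3/44, b=Δ1−h1·(2M1+M2)/6=-29/22
seg 2: a=0, c=M2/2=-3/44, d=(M3−M2)/(6·2)=1/88, b=Δ2−h2·(2M2+M3)/6=-53/22
t_q=4 → seg 2, τ=1; S=0+-53/22·τ+-3/44·τ²+1/88·τ³=-217/88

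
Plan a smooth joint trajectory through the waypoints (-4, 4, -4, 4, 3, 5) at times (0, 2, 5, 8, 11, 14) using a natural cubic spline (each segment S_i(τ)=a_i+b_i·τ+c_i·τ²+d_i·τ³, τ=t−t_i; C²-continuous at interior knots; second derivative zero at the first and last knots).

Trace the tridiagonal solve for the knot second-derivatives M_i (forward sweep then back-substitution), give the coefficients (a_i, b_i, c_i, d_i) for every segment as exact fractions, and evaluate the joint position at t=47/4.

  seg 0: a=-4 b=8978/1545 c=0 d=-1399/3090
  seg 1: a=4 b=584/1545 c=-1399/515 d=2629/4635
  seg 2: a=-4 b=-937/1545 c=246/103 d=-6013/13905
  seg 3: a=4 b=3164/1545 c=-2323/1545 d=658/2781
  seg 4: a=3 b=-904/1545 c=967/1545 d=-967/13905
S(47/4) = 95053/32960

Δ: Δ0=4, Δ1=-8/3, Δ2=8/3, Δ3=-1/3, Δ4=2/3
row 1: diag=10, rhs=-40; c'=3/10, d'=-4
row 2: denom=12−3·3/10=111/10; d'=(32−3·-4)/(111/10)=440/111
row 3: denom=12−3·10/37=414/37; d'=(-18−3·440/111)/(414/37)=-553/207
row 4: denom=12−3·37/138=515/46; d'=(6−3·-553/207)/(515/46)=1934/1545
back: M4=1934/1545
back: M3=-553/207−37/138·1934/1545=-4646/1545
back: M2=440/111−10/37·-4646/1545=492/103
back: M1=-4−3/10·492/103=-2798/515
M: M0=0, M1=-2798/515, M2=492/103, M3=-4646/1545, M4=1934/1545, M5=0
seg 0: a=-4, c=M0/2=0, d=(M1−M0)/(6·2)=-1399/3090, b=Δ0−h0·(2M0+M1)/6=8978/1545
seg 1: a=4, c=M1/2=-1399/515, d=(M2−M1)/(6·3)=2629/4635, b=Δ1−h1·(2M1+M2)/6=584/1545
seg 2: a=-4, c=M2/2=246/103, d=(M3−M2)/(6·3)=-6013/13905, b=Δ2−h2·(2M2+M3)/6=-937/1545
seg 3: a=4, c=M3/2=-2323/1545, d=(M4−M3)/(6·3)=658/2781, b=Δ3−h3·(2M3+M4)/6=3164/1545
seg 4: a=3, c=M4/2=967/1545, d=(M5−M4)/(6·3)=-967/13905, b=Δ4−h4·(2M4+M5)/6=-904/1545
t_q=47/4 → seg 4, τ=3/4; S=3+-904/1545·τ+967/1545·τ²+-967/13905·τ³=95053/32960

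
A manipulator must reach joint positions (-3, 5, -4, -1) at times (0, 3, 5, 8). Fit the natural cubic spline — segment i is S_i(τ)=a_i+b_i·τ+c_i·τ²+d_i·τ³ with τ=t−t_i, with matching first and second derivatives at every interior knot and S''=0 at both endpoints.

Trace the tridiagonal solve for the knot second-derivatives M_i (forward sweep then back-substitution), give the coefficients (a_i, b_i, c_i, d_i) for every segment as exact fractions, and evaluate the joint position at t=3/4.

Δ: Δ0=8/3, Δ1=-9/2, Δ2=1
row 1: diag=10, rhs=-43; c'=1/5, d'=-43/10
row 2: denom=10−2·1/5=48/5; d'=(33−2·-43/10)/(48/5)=13/3
back: M2=13/3
back: M1=-43/10−1/5·13/3=-31/6
M: M0=0, M1=-31/6, M2=13/3, M3=0
seg 0: a=-3, c=M0/2=0, d=(M1−M0)/(6·3)=-31/108, b=Δ0−h0·(2M0+M1)/6=21/4
seg 1: a=5, c=M1/2=-31/12, d=(M2−M1)/(6·2)=19/24, b=Δ1−h1·(2M1+M2)/6=-5/2
seg 2: a=-4, c=M2/2=13/6, d=(M3−M2)/(6·3)=-13/54, b=Δ2−h2·(2M2+M3)/6=-10/3
t_q=3/4 → seg 0, τ=3/4; S=-3+21/4·τ+0·τ²+-31/108·τ³=209/256

  seg 0: a=-3 b=21/4 c=0 d=-31/108
  seg 1: a=5 b=-5/2 c=-31/12 d=19/24
  seg 2: a=-4 b=-10/3 c=13/6 d=-13/54
S(3/4) = 209/256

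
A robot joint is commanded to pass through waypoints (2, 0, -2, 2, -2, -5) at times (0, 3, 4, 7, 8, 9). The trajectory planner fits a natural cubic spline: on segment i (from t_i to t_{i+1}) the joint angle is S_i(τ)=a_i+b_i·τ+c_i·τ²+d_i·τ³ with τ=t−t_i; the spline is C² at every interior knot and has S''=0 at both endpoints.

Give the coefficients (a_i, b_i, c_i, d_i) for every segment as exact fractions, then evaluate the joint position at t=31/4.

Δ: Δ0=-2/3, Δ1=-2, Δ2=4/3, Δ3=-4, Δ4=-3
row 1: diag=8, rhs=-8; c'=1/8, d'=-1
row 2: denom=8−1·1/8=63/8; d'=(20−1·-1)/(63/8)=8/3
row 3: denom=8−3·8/21=48/7; d'=(-32−3·8/3)/(48/7)=-35/6
row 4: denom=4−1·7/48=185/48; d'=(6−1·-35/6)/(185/48)=568/185
back: M4=568/185
back: M3=-35/6−7/48·568/185=-1162/185
back: M2=8/3−8/21·-1162/185=936/185
back: M1=-1−1/8·936/185=-302/185
M: M0=0, M1=-302/185, M2=936/185, M3=-1162/185, M4=568/185, M5=0
seg 0: a=2, c=M0/2=0, d=(M1−M0)/(6·3)=-151/1665, b=Δ0−h0·(2M0+M1)/6=83/555
seg 1: a=0, c=M1/2=-151/185, d=(M2−M1)/(6·1)=619/555, b=Δ1−h1·(2M1+M2)/6=-1276/555
seg 2: a=-2, c=M2/2=468/185, d=(M3−M2)/(6·3)=-1049/1665, b=Δ2−h2·(2M2+M3)/6=-65/111
seg 3: a=2, c=M3/2=-581/185, d=(M4−M3)/(6·1)=173/111, b=Δ3−h3·(2M3+M4)/6=-1342/555
seg 4: a=-2, c=M4/2=284/185, d=(M5−M4)/(6·1)=-284/555, b=Δ4−h4·(2M4+M5)/6=-2233/555
t_q=31/4 → seg 3, τ=3/4; S=2+-1342/555·τ+-581/185·τ²+173/111·τ³=-10923/11840

  seg 0: a=2 b=83/555 c=0 d=-151/1665
  seg 1: a=0 b=-1276/555 c=-151/185 d=619/555
  seg 2: a=-2 b=-65/111 c=468/185 d=-1049/1665
  seg 3: a=2 b=-1342/555 c=-581/185 d=173/111
  seg 4: a=-2 b=-2233/555 c=284/185 d=-284/555
S(31/4) = -10923/11840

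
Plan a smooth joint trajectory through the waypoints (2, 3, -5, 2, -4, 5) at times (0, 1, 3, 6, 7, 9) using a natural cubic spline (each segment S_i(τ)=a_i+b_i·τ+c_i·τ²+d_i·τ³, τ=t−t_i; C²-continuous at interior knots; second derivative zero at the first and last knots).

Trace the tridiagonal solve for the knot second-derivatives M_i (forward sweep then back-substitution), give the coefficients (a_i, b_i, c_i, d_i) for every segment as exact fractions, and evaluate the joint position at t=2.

  seg 0: a=2 b=16039/6924 c=0 d=-9115/6924
  seg 1: a=3 b=-5653/3462 c=-9115/2308 d=9575/6924
  seg 2: a=-5 b=-2893/3462 c=10035/2308 d=-7597/6924
  seg 3: a=2 b=-30275/6924 c=-3189/577 d=26999/6924
  seg 4: a=-4 b=-12907/3462 c=14243/2308 d=-14243/13848
S(2) = -692/577

Δ: Δ0=1, Δ1=-4, Δ2=7/3, Δ3=-6, Δ4=9/2
row 1: diag=6, rhs=-30; c'=1/3, d'=-5
row 2: denom=10−2·1/3=28/3; d'=(38−2·-5)/(28/3)=36/7
row 3: denom=8−3·9/28=197/28; d'=(-50−3·36/7)/(197/28)=-1832/197
row 4: denom=6−1·28/197=1154/197; d'=(63−1·-1832/197)/(1154/197)=14243/1154
back: M4=14243/1154
back: M3=-1832/197−28/197·14243/1154=-6378/577
back: M2=36/7−9/28·-6378/577=10035/1154
back: M1=-5−1/3·10035/1154=-9115/1154
M: M0=0, M1=-9115/1154, M2=10035/1154, M3=-6378/577, M4=14243/1154, M5=0
seg 0: a=2, c=M0/2=0, d=(M1−M0)/(6·1)=-9115/6924, b=Δ0−h0·(2M0+M1)/6=16039/6924
seg 1: a=3, c=M1/2=-9115/2308, d=(M2−M1)/(6·2)=9575/6924, b=Δ1−h1·(2M1+M2)/6=-5653/3462
seg 2: a=-5, c=M2/2=10035/2308, d=(M3−M2)/(6·3)=-7597/6924, b=Δ2−h2·(2M2+M3)/6=-2893/3462
seg 3: a=2, c=M3/2=-3189/577, d=(M4−M3)/(6·1)=26999/6924, b=Δ3−h3·(2M3+M4)/6=-30275/6924
seg 4: a=-4, c=M4/2=14243/2308, d=(M5−M4)/(6·2)=-14243/13848, b=Δ4−h4·(2M4+M5)/6=-12907/3462
t_q=2 → seg 1, τ=1; S=3+-5653/3462·τ+-9115/2308·τ²+9575/6924·τ³=-692/577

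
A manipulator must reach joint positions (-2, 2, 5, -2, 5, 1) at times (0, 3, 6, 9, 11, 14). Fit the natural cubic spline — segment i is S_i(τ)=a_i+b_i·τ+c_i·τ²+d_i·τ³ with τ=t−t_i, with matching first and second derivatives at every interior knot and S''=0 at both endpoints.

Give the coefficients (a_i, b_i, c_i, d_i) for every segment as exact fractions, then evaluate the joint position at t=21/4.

Δ: Δ0=4/3, Δ1=1, Δ2=-7/3, Δ3=7/2, Δ4=-4/3
row 1: diag=12, rhs=-2; c'=1/4, d'=-1/6
row 2: denom=12−3·1/4=45/4; d'=(-20−3·-1/6)/(45/4)=-26/15
row 3: denom=10−3·4/15=46/5; d'=(35−3·-26/15)/(46/5)=201/46
row 4: denom=10−2·5/23=220/23; d'=(-29−2·201/46)/(220/23)=-217/55
back: M4=-217/55
back: M3=201/46−5/23·-217/55=115/22
back: M2=-26/15−4/15·115/22=-172/55
back: M1=-1/6−1/4·-172/55=203/330
M: M0=0, M1=203/330, M2=-172/55, M3=115/22, M4=-217/55, M5=0
seg 0: a=-2, c=M0/2=0, d=(M1−M0)/(6·3)=203/5940, b=Δ0−h0·(2M0+M1)/6=677/660
seg 1: a=2, c=M1/2=203/660, d=(M2−M1)/(6·3)=-247/1188, b=Δ1−h1·(2M1+M2)/6=643/330
seg 2: a=5, c=M2/2=-86/55, d=(M3−M2)/(6·3)=919/1980, b=Δ2−h2·(2M2+M3)/6=-1201/660
seg 3: a=-2, c=M3/2=115/44, d=(M4−M3)/(6·2)=-1009/1320, b=Δ3−h3·(2M3+M4)/6=439/330
seg 4: a=5, c=M4/2=-217/110, d=(M5−M4)/(6·3)=217/990, b=Δ4−h4·(2M4+M5)/6=431/165
t_q=21/4 → seg 1, τ=9/4; S=2+643/330·τ+203/660·τ²+-247/1188·τ³=78467/14080

  seg 0: a=-2 b=677/660 c=0 d=203/5940
  seg 1: a=2 b=643/330 c=203/660 d=-247/1188
  seg 2: a=5 b=-1201/660 c=-86/55 d=919/1980
  seg 3: a=-2 b=439/330 c=115/44 d=-1009/1320
  seg 4: a=5 b=431/165 c=-217/110 d=217/990
S(21/4) = 78467/14080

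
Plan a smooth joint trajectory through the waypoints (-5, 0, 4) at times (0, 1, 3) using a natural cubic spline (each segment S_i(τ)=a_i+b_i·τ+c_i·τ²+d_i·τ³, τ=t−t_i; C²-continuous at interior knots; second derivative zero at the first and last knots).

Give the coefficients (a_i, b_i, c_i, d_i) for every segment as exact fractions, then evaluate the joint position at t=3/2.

  seg 0: a=-5 b=11/2 c=0 d=-1/2
  seg 1: a=0 b=4 c=-3/2 d=1/4
S(3/2) = 53/32

Δ: Δ0=5, Δ1=2
row 1: diag=6, rhs=-18; c'=1/3, d'=-3
back: M1=-3
M: M0=0, M1=-3, M2=0
seg 0: a=-5, c=M0/2=0, d=(M1−M0)/(6·1)=-1/2, b=Δ0−h0·(2M0+M1)/6=11/2
seg 1: a=0, c=M1/2=-3/2, d=(M2−M1)/(6·2)=1/4, b=Δ1−h1·(2M1+M2)/6=4
t_q=3/2 → seg 1, τ=1/2; S=0+4·τ+-3/2·τ²+1/4·τ³=53/32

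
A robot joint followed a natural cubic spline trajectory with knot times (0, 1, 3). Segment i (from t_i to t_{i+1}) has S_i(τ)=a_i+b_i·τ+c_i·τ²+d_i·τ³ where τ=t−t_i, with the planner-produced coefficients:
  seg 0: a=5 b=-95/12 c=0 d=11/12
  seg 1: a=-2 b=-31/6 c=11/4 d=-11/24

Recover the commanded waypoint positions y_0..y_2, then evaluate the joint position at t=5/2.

y_0=5 y_1=-2 y_2=-5
S(5/2) = -327/64

y_0 = S_0(0) = a_0 = 5
y_1 = S_1(0) = a_1 = -2
y_2 = S_1(2) = -5
t_q=5/2 is in segment 1 (τ=3/2); S_1(τ)=-327/64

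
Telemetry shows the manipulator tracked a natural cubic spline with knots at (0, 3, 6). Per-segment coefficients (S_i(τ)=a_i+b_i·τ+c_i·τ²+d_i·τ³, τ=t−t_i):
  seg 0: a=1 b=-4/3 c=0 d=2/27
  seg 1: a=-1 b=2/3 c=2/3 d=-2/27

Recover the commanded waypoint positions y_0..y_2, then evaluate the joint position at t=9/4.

y_0 = S_0(0) = a_0 = 1
y_1 = S_1(0) = a_1 = -1
y_2 = S_1(3) = 5
t_q=9/4 is in segment 0 (τ=9/4); S_0(τ)=-37/32

y_0=1 y_1=-1 y_2=5
S(9/4) = -37/32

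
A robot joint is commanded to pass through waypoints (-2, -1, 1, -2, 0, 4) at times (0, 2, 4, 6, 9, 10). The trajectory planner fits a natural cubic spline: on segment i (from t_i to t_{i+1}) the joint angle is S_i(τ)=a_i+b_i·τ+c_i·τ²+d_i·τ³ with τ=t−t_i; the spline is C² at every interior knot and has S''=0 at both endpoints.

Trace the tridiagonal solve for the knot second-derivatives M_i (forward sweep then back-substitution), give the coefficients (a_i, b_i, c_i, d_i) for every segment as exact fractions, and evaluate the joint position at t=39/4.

  seg 0: a=-2 b=523/3003 c=0 d=1957/24024
  seg 1: a=-1 b=6917/6006 c=1957/4004 d=-3391/12012
  seg 2: a=1 b=-241/858 c=-4825/4004 d=7153/24024
  seg 3: a=-2 b=-353/231 c=582/1001 d=41/819
  seg 4: a=0 b=9946/3003 c=1033/1001 d=-1033/3003
S(39/4) = 187027/64064

Δ: Δ0=1/2, Δ1=1, Δ2=-3/2, Δ3=2/3, Δ4=4
row 1: diag=8, rhs=3; c'=1/4, d'=3/8
row 2: denom=8−2·1/4=15/2; d'=(-15−2·3/8)/(15/2)=-21/10
row 3: denom=10−2·4/15=142/15; d'=(13−2·-21/10)/(142/15)=129/71
row 4: denom=8−3·45/142=1001/142; d'=(20−3·129/71)/(1001/142)=2066/1001
back: M4=2066/1001
back: M3=129/71−45/142·2066/1001=1164/1001
back: M2=-21/10−4/15·1164/1001=-4825/2002
back: M1=3/8−1/4·-4825/2002=1957/2002
M: M0=0, M1=1957/2002, M2=-4825/2002, M3=1164/1001, M4=2066/1001, M5=0
seg 0: a=-2, c=M0/2=0, d=(M1−M0)/(6·2)=1957/24024, b=Δ0−h0·(2M0+M1)/6=523/3003
seg 1: a=-1, c=M1/2=1957/4004, d=(M2−M1)/(6·2)=-3391/12012, b=Δ1−h1·(2M1+M2)/6=6917/6006
seg 2: a=1, c=M2/2=-4825/4004, d=(M3−M2)/(6·2)=7153/24024, b=Δ2−h2·(2M2+M3)/6=-241/858
seg 3: a=-2, c=M3/2=582/1001, d=(M4−M3)/(6·3)=41/819, b=Δ3−h3·(2M3+M4)/6=-353/231
seg 4: a=0, c=M4/2=1033/1001, d=(M5−M4)/(6·1)=-1033/3003, b=Δ4−h4·(2M4+M5)/6=9946/3003
t_q=39/4 → seg 4, τ=3/4; S=0+9946/3003·τ+1033/1001·τ²+-1033/3003·τ³=187027/64064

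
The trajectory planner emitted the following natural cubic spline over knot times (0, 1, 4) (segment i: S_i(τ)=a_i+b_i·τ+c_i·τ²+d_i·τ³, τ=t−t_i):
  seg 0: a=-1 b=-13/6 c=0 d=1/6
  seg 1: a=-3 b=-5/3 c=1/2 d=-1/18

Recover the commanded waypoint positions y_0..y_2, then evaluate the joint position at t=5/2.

y_0=-1 y_1=-3 y_2=-5
S(5/2) = -73/16

y_0 = S_0(0) = a_0 = -1
y_1 = S_1(0) = a_1 = -3
y_2 = S_1(3) = -5
t_q=5/2 is in segment 1 (τ=3/2); S_1(τ)=-73/16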